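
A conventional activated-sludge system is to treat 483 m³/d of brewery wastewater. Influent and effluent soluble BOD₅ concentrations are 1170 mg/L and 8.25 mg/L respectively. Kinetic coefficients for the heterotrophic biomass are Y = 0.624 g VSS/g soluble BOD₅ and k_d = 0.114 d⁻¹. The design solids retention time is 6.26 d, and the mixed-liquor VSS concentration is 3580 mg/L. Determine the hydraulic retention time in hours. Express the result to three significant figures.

τ ≈ 17.8 h

Steady-state biomass mass balance: V·X·(1 + k_d·θ_c) = Y·Q·(S₀ − S)·θ_c, so V = 0.624 × 483 × (1170 − 8.25) × 6.26 / [3580 × (1 + 0.114 × 6.26)] = 2.19×10^6 / 6135 = 357.3 m³.
τ = V/Q = 357.3/483 = 0.7397 d, or 17.75 h.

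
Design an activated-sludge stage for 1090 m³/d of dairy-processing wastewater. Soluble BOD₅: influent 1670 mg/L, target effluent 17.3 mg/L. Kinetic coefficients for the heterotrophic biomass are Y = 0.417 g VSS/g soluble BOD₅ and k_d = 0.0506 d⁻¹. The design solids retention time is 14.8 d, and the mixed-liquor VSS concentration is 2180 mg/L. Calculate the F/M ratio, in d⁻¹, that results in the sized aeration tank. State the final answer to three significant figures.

Steady-state biomass mass balance: V·X·(1 + k_d·θ_c) = Y·Q·(S₀ − S)·θ_c, so V = 0.417 × 1090 × (1670 − 17.3) × 14.8 / [2180 × (1 + 0.0506 × 14.8)] = 1.11×10^7 / 3813 = 2916 m³.
F/M = applied load / biomass = Q·S₀/(V·X) = 1090 × 1670 / (2916 × 2180) = 0.2863 d⁻¹.

F/M ≈ 0.286 d⁻¹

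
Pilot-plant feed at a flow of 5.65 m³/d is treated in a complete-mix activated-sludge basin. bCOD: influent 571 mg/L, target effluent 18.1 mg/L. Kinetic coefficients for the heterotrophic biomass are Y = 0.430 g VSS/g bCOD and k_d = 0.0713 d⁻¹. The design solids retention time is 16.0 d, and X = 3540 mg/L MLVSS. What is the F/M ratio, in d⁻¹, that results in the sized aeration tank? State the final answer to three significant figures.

Rearranging the biomass balance for a CMAS with decay, V = Y·Q·ΔS·θ_c / [X·(1+k_d θ_c)] = 0.430 × 5.65 × (571 − 18.1) × 16.0 / [3540 × (1 + 0.0713 × 16.0)] = 2.15×10^4 / 7578 = 2.836 m³.
Food-to-microorganism ratio F/M = Q S₀ / (V X) = 5.65 × 571 / (2.836 × 3540) = 0.3213 d⁻¹.

F/M ≈ 0.321 d⁻¹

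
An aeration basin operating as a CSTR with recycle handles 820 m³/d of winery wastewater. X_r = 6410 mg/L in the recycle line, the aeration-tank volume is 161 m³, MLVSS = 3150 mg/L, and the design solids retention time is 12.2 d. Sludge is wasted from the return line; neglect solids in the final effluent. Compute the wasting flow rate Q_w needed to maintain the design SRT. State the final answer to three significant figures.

Q_w ≈ 6.49 m³/d

Wasting from the return line (neglecting effluent solids): Q_w = V·X / (θ_c·X_r) = 161.0 × 3150 / (12.2 × 6410) = 6.485 m³/d.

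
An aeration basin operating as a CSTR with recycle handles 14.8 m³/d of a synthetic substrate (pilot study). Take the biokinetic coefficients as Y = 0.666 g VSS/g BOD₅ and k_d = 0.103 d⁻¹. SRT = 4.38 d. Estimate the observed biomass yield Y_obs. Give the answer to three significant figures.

The observed yield is Y_obs = Y/(1 + k_d·θ_c) = 0.666 / (1 + 0.103 × 4.38) = 0.666 / 1.451 = 0.4589 g VSS per g BOD₅ removed.

Y_obs ≈ 0.459 g VSS/g BOD₅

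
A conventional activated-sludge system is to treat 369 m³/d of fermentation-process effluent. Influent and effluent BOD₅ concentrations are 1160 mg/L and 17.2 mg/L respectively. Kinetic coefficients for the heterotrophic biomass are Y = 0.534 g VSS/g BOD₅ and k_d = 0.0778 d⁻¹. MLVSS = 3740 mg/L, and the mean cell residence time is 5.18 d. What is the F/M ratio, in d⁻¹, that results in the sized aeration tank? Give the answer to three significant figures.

F/M ≈ 0.515 d⁻¹

Rearranging the biomass balance for a CMAS with decay, V = Y·Q·ΔS·θ_c / [X·(1+k_d θ_c)] = 0.534 × 369 × (1160 − 17.2) × 5.18 / [3740 × (1 + 0.0778 × 5.18)] = 1.17×10^6 / 5247 = 222.3 m³.
F/M = Q·S₀ / (V·X) = 369 × 1160 / (222.3 × 3740) = 0.5148 g BOD₅·(g VSS·d)⁻¹.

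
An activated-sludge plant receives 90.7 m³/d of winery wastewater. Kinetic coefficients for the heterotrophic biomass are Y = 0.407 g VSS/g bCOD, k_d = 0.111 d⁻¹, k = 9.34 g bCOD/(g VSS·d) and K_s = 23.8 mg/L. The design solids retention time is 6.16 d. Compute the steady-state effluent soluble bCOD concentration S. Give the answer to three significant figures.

S ≈ 1.84 mg/L

Effluent substrate depends only on kinetics and SRT: S = K_s(1 + k_d θ_c) / [θ_c(Yk − k_d) − 1] = 23.8 × (1 + 0.111 × 6.16) / [6.16 × (0.407 × 9.34 − 0.111) − 1] = 40.07 / 21.73 = 1.844 mg/L.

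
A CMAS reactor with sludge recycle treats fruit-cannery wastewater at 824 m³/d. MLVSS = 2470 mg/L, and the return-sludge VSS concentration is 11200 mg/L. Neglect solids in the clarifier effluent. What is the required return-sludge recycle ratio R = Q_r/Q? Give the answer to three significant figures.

R ≈ 0.283

Solids balance on the clarifier gives (1+R)X = R·X_r, so R = X/(X_r − X) = 2470 / (11200 − 2470) = 0.2829.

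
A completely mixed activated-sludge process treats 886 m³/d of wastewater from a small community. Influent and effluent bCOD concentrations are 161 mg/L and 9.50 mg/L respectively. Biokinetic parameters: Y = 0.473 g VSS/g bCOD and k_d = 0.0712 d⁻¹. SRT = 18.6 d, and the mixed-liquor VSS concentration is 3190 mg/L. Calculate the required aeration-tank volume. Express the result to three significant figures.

Rearranging the biomass balance for a CMAS with decay, V = Y·Q·ΔS·θ_c / [X·(1+k_d θ_c)] = 0.473 × 886 × (161 − 9.50) × 18.6 / [3190 × (1 + 0.0712 × 18.6)] = 1.18×10^6 / 7415 = 159.3 m³.

V ≈ 159 m³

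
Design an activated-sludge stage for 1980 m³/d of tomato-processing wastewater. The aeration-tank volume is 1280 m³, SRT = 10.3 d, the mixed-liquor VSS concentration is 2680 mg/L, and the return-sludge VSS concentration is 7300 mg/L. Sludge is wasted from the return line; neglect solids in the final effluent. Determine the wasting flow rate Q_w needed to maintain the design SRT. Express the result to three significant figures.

Q_w = (V·X)/(θ_c X_r) = 1280 × 2680 / (10.3 × 7300) = 45.62 m³/d.

Q_w ≈ 45.6 m³/d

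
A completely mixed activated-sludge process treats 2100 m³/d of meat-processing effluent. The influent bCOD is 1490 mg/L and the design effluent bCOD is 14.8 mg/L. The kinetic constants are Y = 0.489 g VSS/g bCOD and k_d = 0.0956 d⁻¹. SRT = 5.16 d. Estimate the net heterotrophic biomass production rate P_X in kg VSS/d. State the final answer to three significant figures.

The observed yield is Y_obs = Y/(1 + k_d·θ_c) = 0.489 / (1 + 0.0956 × 5.16) = 0.489 / 1.493 = 0.3275 g VSS per g bCOD removed.
Substrate removed = Q·(S₀ − S) = 2100 m³/d × (1490 − 14.8) g/m³ = 3.1×10^6 g/d = 3098 kg/d.
So the net sludge growth is P_X = 0.3275 × 3098 = 1014 kg VSS/d.

P_X ≈ 1010 kg VSS/d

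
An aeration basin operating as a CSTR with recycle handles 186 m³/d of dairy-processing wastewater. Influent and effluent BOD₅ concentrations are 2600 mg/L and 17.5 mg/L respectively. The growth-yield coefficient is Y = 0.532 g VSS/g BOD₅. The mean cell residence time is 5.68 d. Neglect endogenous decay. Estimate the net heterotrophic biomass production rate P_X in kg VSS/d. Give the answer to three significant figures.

With endogenous decay neglected, the observed yield equals the true yield: Y_obs = Y = 0.532 g VSS/g BOD₅.
Q·(S₀ − S) = 186 × (2600 − 17.5) × 10⁻³ = 480.3 kg/d removed.
P_X = Y_obs · Q(S₀ − S) = 0.5320 × 480.3 = 255.5 kg VSS/d.

P_X ≈ 256 kg VSS/d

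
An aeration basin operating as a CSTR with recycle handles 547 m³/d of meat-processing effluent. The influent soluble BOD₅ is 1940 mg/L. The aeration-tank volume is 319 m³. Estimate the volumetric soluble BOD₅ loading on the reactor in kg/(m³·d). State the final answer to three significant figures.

Applied soluble BOD₅ load per unit volume = Q·S₀/V = (547 × 1940/1000)/319.0 = 3.327 kg soluble BOD₅·m⁻³·d⁻¹.

L_v ≈ 3.33 kg soluble BOD₅/(m³·d)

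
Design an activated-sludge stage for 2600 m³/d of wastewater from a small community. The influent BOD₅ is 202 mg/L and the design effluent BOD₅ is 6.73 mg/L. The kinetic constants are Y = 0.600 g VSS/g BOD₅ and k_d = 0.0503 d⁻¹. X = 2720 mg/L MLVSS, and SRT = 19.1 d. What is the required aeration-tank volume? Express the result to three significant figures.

V ≈ 1090 m³

Rearranging the biomass balance for a CMAS with decay, V = Y·Q·ΔS·θ_c / [X·(1+k_d θ_c)] = 0.600 × 2600 × (202 − 6.73) × 19.1 / [2720 × (1 + 0.0503 × 19.1)] = 5.82×10^6 / 5333 = 1091 m³.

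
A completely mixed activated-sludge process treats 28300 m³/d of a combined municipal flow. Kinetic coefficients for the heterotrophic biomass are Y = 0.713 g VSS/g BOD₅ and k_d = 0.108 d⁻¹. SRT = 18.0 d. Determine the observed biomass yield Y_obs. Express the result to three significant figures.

Y_obs ≈ 0.242 g VSS/g BOD₅

Correct the yield for decay: Y_obs = Y/(1 + k_d θ_c) = 0.713 / (1 + 0.108 × 18.0) = 0.713 / 2.944 = 0.2422.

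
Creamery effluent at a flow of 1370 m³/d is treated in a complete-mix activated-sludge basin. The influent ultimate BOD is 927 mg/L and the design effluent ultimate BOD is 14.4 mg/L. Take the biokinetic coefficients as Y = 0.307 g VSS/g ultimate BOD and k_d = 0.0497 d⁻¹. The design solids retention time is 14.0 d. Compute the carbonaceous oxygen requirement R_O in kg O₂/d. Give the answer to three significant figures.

R_O ≈ 929 kg O₂/d

The observed yield is Y_obs = Y/(1 + k_d·θ_c) = 0.307 / (1 + 0.0497 × 14.0) = 0.307 / 1.696 = 0.1810 g VSS per g ultimate BOD removed.
Q·(S₀ − S) = 1370 × (927 − 14.4) × 10⁻³ = 1250 kg/d removed.
Net sludge production P_X = 0.1810 × 1250 = 226.3 kg VSS/d.
R_O = Q·(S₀ − S) − 1.42·P_X = 1250 − 1.42 × 226.3 = 928.9 kg O₂/d.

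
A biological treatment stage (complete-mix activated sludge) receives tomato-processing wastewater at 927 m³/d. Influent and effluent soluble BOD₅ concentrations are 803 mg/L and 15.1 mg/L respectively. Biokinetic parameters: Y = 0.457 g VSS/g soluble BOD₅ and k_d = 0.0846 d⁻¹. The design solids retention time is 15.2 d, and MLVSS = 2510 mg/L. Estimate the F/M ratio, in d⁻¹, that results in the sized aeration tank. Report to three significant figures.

From the SRT design equation V = Y Q (S₀−S) θ_c / [X (1 + k_d θ_c)] = 0.457 × 927 × (803 − 15.1) × 15.2 / [2510 × (1 + 0.0846 × 15.2)] = 5.07×10^6 / 5738 = 884.3 m³.
F/M = applied load / biomass = Q·S₀/(V·X) = 927 × 803 / (884.3 × 2510) = 0.3354 d⁻¹.

F/M ≈ 0.335 d⁻¹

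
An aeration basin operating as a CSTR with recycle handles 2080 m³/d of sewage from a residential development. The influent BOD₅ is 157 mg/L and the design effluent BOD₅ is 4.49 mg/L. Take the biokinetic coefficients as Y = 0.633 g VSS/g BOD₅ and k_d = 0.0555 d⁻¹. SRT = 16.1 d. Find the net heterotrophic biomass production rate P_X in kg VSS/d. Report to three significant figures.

Observed yield with endogenous decay: Y_obs = Y / (1 + k_d·θ_c) = 0.633 / (1 + 0.0555 × 16.1) = 0.633 / 1.894 = 0.3343 g VSS/g BOD₅.
ΔS = 157 − 4.49 = 152.5 mg/L, so the substrate removal rate is 2080 × 152.5/1000 = 317.2 kg BOD₅/d.
P_X = Y_obs · Q(S₀ − S) = 0.3343 × 317.2 = 106.0 kg VSS/d.

P_X ≈ 106 kg VSS/d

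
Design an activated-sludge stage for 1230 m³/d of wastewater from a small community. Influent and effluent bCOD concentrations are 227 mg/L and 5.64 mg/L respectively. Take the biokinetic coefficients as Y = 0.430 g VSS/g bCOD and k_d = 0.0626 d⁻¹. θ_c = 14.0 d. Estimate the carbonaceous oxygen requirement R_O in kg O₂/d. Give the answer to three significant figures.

R_O ≈ 184 kg O₂/d

Y_obs = Y / (1 + k_d θ_c) = 0.430 / (1 + 0.0626 × 14.0) = 0.430 / 1.876 = 0.2292.
Substrate removed = Q·(S₀ − S) = 1230 m³/d × (227 − 5.64) g/m³ = 2.72×10^5 g/d = 272.3 kg/d.
Biomass synthesised: P_X = Y_obs × 272.3 = 62.39 kg VSS/d.
R_O = Q·(S₀ − S) − 1.42·P_X = 272.3 − 1.42 × 62.39 = 183.7 kg O₂/d.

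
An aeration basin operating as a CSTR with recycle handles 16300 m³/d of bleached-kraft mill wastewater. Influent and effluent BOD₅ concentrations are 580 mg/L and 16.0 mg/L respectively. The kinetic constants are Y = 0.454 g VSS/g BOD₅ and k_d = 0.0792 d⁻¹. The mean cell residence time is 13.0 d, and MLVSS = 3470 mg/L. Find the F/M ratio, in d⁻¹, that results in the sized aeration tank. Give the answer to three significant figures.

From the SRT design equation V = Y Q (S₀−S) θ_c / [X (1 + k_d θ_c)] = 0.454 × 16300 × (580 − 16.0) × 13.0 / [3470 × (1 + 0.0792 × 13.0)] = 5.43×10^7 / 7043 = 7704 m³.
F/M = Q·S₀ / (V·X) = 16300 × 580 / (7704 × 3470) = 0.3536 g BOD₅·(g VSS·d)⁻¹.

F/M ≈ 0.354 d⁻¹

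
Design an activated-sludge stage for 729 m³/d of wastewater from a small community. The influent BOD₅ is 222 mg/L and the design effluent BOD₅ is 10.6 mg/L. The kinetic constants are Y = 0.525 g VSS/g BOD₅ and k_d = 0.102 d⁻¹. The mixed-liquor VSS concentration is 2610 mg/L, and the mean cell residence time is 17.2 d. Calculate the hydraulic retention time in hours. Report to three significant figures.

τ ≈ 6.37 h

Steady-state biomass mass balance: V·X·(1 + k_d·θ_c) = Y·Q·(S₀ − S)·θ_c, so V = 0.525 × 729 × (222 − 10.6) × 17.2 / [2610 × (1 + 0.102 × 17.2)] = 1.39×10^6 / 7189 = 193.6 m³.
τ = V/Q = 193.6/729 = 0.2655 d, or 6.373 h.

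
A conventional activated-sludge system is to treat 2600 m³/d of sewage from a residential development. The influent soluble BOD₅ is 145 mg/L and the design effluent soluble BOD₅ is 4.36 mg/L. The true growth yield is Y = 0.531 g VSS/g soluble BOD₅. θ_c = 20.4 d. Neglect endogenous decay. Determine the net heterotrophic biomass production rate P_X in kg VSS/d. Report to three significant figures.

With endogenous decay neglected, the observed yield equals the true yield: Y_obs = Y = 0.531 g VSS/g soluble BOD₅.
Substrate removed = Q·(S₀ − S) = 2600 m³/d × (145 − 4.36) g/m³ = 3.66×10^5 g/d = 365.7 kg/d.
P_X = Y_obs · Q(S₀ − S) = 0.5310 × 365.7 = 194.2 kg VSS/d.

P_X ≈ 194 kg VSS/d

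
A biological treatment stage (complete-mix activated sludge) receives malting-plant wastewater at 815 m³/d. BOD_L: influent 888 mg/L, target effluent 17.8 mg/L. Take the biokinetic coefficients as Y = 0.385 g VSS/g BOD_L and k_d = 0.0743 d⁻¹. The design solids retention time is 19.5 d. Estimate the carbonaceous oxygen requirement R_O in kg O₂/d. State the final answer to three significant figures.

Correct the yield for decay: Y_obs = Y/(1 + k_d θ_c) = 0.385 / (1 + 0.0743 × 19.5) = 0.385 / 2.449 = 0.1572.
ΔS = 888 − 17.8 = 870.2 mg/L, so the substrate removal rate is 815 × 870.2/1000 = 709.2 kg BOD_L/d.
Net sludge production P_X = 0.1572 × 709.2 = 111.5 kg VSS/d.
R_O = Q·ΔS − 1.42 P_X = 709.2 − 158.3 = 550.9 kg O₂/d.

R_O ≈ 551 kg O₂/d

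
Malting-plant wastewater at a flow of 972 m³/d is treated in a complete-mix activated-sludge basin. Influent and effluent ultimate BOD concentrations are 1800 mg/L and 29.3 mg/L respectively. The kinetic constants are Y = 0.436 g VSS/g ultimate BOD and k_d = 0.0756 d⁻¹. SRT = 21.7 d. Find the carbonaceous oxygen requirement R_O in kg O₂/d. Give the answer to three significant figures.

R_O ≈ 1320 kg O₂/d

Observed yield with endogenous decay: Y_obs = Y / (1 + k_d·θ_c) = 0.436 / (1 + 0.0756 × 21.7) = 0.436 / 2.641 = 0.1651 g VSS/g ultimate BOD.
Substrate removed = Q·(S₀ − S) = 972 m³/d × (1800 − 29.3) g/m³ = 1.72×10^6 g/d = 1721 kg/d.
P_X = Y_obs·Q·(S₀ − S) = 0.1651 × 1721 = 284.2 kg VSS/d.
Carbonaceous O₂ demand = substrate oxidised − cell-mass equivalent = 1721 − 1.42 × 284.2 = 1318 kg O₂/d.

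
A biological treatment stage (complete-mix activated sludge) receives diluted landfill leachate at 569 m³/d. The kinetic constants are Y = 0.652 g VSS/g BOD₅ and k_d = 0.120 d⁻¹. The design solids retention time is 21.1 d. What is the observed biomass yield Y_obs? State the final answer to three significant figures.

Y_obs ≈ 0.185 g VSS/g BOD₅

Y_obs = Y / (1 + k_d θ_c) = 0.652 / (1 + 0.120 × 21.1) = 0.652 / 3.532 = 0.1846.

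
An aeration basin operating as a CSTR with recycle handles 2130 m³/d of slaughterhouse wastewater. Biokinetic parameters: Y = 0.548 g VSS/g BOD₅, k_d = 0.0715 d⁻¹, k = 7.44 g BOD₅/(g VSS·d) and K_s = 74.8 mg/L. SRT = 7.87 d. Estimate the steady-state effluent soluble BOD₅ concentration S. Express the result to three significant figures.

Effluent substrate depends only on kinetics and SRT: S = K_s(1 + k_d θ_c) / [θ_c(Yk − k_d) − 1] = 74.8 × (1 + 0.0715 × 7.87) / [7.87 × (0.548 × 7.44 − 0.0715) − 1] = 116.9 / 30.52 = 3.829 mg/L.

S ≈ 3.83 mg/L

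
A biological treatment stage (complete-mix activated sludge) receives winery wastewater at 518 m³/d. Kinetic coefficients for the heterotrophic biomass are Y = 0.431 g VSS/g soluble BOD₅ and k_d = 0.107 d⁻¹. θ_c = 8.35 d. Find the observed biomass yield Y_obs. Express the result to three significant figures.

Y_obs ≈ 0.228 g VSS/g soluble BOD₅

The observed yield is Y_obs = Y/(1 + k_d·θ_c) = 0.431 / (1 + 0.107 × 8.35) = 0.431 / 1.893 = 0.2276 g VSS per g soluble BOD₅ removed.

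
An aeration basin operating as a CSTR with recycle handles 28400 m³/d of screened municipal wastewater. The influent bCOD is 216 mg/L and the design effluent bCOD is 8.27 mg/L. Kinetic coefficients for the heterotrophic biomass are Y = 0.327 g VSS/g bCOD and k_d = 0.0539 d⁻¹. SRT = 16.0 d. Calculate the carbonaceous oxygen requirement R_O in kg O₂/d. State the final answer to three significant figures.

Correct the yield for decay: Y_obs = Y/(1 + k_d θ_c) = 0.327 / (1 + 0.0539 × 16.0) = 0.327 / 1.862 = 0.1756.
Mass of bCOD removed per day: Q(S₀ − S) = 28400 × 207.7 g/m³ = 5900 kg/d.
Net sludge production P_X = 0.1756 × 5900 = 1036 kg VSS/d.
R_O = Q·ΔS − 1.42 P_X = 5900 − 1471 = 4429 kg O₂/d.

R_O ≈ 4430 kg O₂/d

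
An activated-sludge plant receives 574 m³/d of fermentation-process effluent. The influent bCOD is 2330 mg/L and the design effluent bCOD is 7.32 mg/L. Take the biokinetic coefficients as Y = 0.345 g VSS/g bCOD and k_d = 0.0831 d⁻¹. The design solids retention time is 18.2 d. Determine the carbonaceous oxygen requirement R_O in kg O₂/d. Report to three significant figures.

R_O ≈ 1070 kg O₂/d

Observed yield with endogenous decay: Y_obs = Y / (1 + k_d·θ_c) = 0.345 / (1 + 0.0831 × 18.2) = 0.345 / 2.512 = 0.1373 g VSS/g bCOD.
Q·(S₀ − S) = 574 × (2330 − 7.32) × 10⁻³ = 1333 kg/d removed.
Biomass synthesised: P_X = Y_obs × 1333 = 183.1 kg VSS/d.
R_O = Q·(S₀ − S) − 1.42·P_X = 1333 − 1.42 × 183.1 = 1073 kg O₂/d.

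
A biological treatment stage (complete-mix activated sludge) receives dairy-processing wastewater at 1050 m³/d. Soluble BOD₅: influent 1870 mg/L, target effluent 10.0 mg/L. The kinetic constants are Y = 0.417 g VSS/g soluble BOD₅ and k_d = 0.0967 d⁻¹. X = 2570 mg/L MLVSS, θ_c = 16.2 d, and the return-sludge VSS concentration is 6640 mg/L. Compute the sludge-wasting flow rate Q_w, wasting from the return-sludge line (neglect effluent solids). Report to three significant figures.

Q_w ≈ 47.8 m³/d

Rearranging the biomass balance for a CMAS with decay, V = Y·Q·ΔS·θ_c / [X·(1+k_d θ_c)] = 0.417 × 1050 × (1870 − 10.0) × 16.2 / [2570 × (1 + 0.0967 × 16.2)] = 1.32×10^7 / 6596 = 2000 m³.
θ_c = V·X/(Q_w·X_r) when wasting from the recycle, so Q_w = V·X/(θ_c·X_r) = 2000 × 2570 / (16.2 × 6640) = 47.79 m³/d.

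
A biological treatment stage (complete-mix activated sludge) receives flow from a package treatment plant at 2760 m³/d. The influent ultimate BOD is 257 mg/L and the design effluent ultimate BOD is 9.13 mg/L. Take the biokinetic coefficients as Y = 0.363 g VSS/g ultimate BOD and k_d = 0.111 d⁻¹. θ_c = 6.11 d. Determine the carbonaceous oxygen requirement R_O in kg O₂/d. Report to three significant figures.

R_O ≈ 474 kg O₂/d

Y_obs = Y / (1 + k_d θ_c) = 0.363 / (1 + 0.111 × 6.11) = 0.363 / 1.678 = 0.2163.
Mass of ultimate BOD removed per day: Q(S₀ − S) = 2760 × 247.9 g/m³ = 684.1 kg/d.
P_X = Y_obs·Q·(S₀ − S) = 0.2163 × 684.1 = 148.0 kg VSS/d.
R_O = Q·ΔS − 1.42 P_X = 684.1 − 210.1 = 474.0 kg O₂/d.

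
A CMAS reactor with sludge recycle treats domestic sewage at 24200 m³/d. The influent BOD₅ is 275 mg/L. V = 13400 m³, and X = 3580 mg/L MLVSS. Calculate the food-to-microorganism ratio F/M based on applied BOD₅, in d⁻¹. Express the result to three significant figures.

F/M = applied load / biomass = Q·S₀/(V·X) = 24200 × 275 / (13400 × 3580) = 0.1387 d⁻¹.

F/M ≈ 0.139 d⁻¹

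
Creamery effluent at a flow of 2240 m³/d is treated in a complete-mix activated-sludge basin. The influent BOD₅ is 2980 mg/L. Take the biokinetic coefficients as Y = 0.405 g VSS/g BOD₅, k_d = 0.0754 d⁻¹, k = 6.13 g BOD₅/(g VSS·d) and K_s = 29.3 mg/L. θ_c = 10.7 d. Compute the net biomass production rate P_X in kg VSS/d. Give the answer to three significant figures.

P_X ≈ 1500 kg VSS/d

From the Monod/SRT balance for a CMAS, S = K_s·(1+k_d θ_c)/[θ_c·(Y k − k_d) − 1] = 29.3 × (1 + 0.0754 × 10.7) / [10.7 × (0.405 × 6.13 − 0.0754) − 1] = 52.94 / 24.76 = 2.138 mg/L.
Correct the yield for decay: Y_obs = Y/(1 + k_d θ_c) = 0.405 / (1 + 0.0754 × 10.7) = 0.405 / 1.807 = 0.2242.
Mass of BOD₅ removed per day: Q(S₀ − S) = 2240 × 2978 g/m³ = 6670 kg/d.
Net biomass production P_X = Y_obs × Q·(S₀ − S) = 0.2242 × 6670 = 1495 kg VSS/d.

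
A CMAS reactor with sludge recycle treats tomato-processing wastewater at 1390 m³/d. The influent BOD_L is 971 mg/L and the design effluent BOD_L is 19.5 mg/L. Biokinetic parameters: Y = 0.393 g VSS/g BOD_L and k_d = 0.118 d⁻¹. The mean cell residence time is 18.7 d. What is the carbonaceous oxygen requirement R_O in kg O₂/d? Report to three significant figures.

Correct the yield for decay: Y_obs = Y/(1 + k_d θ_c) = 0.393 / (1 + 0.118 × 18.7) = 0.393 / 3.207 = 0.1226.
Q·(S₀ − S) = 1390 × (971 − 19.5) × 10⁻³ = 1323 kg/d removed.
P_X = Y_obs·Q·(S₀ − S) = 0.1226 × 1323 = 162.1 kg VSS/d.
R_O = Q·ΔS − 1.42 P_X = 1323 − 230.2 = 1092 kg O₂/d.

R_O ≈ 1090 kg O₂/d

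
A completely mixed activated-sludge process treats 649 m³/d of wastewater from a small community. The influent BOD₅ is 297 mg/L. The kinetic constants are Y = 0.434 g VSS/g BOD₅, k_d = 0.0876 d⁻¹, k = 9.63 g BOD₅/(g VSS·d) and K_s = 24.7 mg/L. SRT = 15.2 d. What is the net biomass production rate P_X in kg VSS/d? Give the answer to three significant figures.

P_X ≈ 35.8 kg VSS/d

For a completely mixed reactor with recycle the Lawrence–McCarty relation gives S = K_s·(1 + k_d·θ_c) / [θ_c·(Y·k − k_d) − 1] = 24.7 × (1 + 0.0876 × 15.2) / [15.2 × (0.434 × 9.63 − 0.0876) − 1] = 57.59 / 61.20 = 0.9411 mg/L.
Observed yield with endogenous decay: Y_obs = Y / (1 + k_d·θ_c) = 0.434 / (1 + 0.0876 × 15.2) = 0.434 / 2.332 = 0.1861 g VSS/g BOD₅.
Q·(S₀ − S) = 649 × (297 − 0.941) × 10⁻³ = 192.1 kg/d removed.
Biomass produced: P_X = Y_obs·Q·ΔS = 0.1861 × 192.1 ≈ 35.77 kg VSS/d.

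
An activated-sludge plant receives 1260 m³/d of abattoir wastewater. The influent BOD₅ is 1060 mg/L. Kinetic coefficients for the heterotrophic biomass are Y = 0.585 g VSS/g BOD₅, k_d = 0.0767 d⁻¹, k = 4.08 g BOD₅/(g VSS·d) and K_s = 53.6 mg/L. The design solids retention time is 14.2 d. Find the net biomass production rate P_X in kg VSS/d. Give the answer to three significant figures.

Effluent substrate depends only on kinetics and SRT: S = K_s(1 + k_d θ_c) / [θ_c(Yk − k_d) − 1] = 53.6 × (1 + 0.0767 × 14.2) / [14.2 × (0.585 × 4.08 − 0.0767) − 1] = 112.0 / 31.80 = 3.521 mg/L.
Observed yield with endogenous decay: Y_obs = Y / (1 + k_d·θ_c) = 0.585 / (1 + 0.0767 × 14.2) = 0.585 / 2.089 = 0.2800 g VSS/g BOD₅.
Substrate removed = Q·(S₀ − S) = 1260 m³/d × (1060 − 3.52) g/m³ = 1.33×10^6 g/d = 1331 kg/d.
So the net sludge growth is P_X = 0.2800 × 1331 = 372.8 kg VSS/d.

P_X ≈ 373 kg VSS/d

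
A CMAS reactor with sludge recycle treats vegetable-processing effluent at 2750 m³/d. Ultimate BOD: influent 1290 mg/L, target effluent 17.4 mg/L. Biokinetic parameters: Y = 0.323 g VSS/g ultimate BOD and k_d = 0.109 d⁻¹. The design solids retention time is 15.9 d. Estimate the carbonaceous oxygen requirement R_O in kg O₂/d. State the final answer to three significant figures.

R_O ≈ 2910 kg O₂/d

Y_obs = Y / (1 + k_d θ_c) = 0.323 / (1 + 0.109 × 15.9) = 0.323 / 2.733 = 0.1182.
Substrate removed = Q·(S₀ − S) = 2750 m³/d × (1290 − 17.4) g/m³ = 3.5×10^6 g/d = 3500 kg/d.
P_X = Y_obs·Q·(S₀ − S) = 0.1182 × 3500 = 413.6 kg VSS/d.
R_O = Q·ΔS − 1.42 P_X = 3500 − 587.3 = 2912 kg O₂/d.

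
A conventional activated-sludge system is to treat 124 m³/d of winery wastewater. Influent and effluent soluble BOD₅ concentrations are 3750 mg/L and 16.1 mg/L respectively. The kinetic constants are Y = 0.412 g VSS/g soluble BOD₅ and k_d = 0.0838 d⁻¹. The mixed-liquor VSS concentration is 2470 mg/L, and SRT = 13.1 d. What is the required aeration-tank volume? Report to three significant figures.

Rearranging the biomass balance for a CMAS with decay, V = Y·Q·ΔS·θ_c / [X·(1+k_d θ_c)] = 0.412 × 124 × (3750 − 16.1) × 13.1 / [2470 × (1 + 0.0838 × 13.1)] = 2.5×10^6 / 5182 = 482.3 m³.

V ≈ 482 m³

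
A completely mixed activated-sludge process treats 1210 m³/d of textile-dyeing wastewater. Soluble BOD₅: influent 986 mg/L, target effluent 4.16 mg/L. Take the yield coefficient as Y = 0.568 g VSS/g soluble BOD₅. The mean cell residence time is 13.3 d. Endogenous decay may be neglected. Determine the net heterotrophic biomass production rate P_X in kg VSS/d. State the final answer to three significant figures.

Since k_d ≈ 0, Y_obs = Y = 0.568 g VSS/g soluble BOD₅.
Substrate removed = Q·(S₀ − S) = 1210 m³/d × (986 − 4.16) g/m³ = 1.19×10^6 g/d = 1188 kg/d.
Net biomass production P_X = Y_obs × Q·(S₀ − S) = 0.5680 × 1188 = 674.8 kg VSS/d.

P_X ≈ 675 kg VSS/d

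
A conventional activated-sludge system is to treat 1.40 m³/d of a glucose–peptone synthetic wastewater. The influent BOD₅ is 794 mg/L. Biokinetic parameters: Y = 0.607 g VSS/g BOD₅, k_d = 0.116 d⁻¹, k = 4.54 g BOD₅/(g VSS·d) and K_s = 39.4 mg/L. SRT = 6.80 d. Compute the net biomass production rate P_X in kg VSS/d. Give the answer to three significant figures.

P_X ≈ 0.375 kg VSS/d

From the Monod/SRT balance for a CMAS, S = K_s·(1+k_d θ_c)/[θ_c·(Y k − k_d) − 1] = 39.4 × (1 + 0.116 × 6.80) / [6.80 × (0.607 × 4.54 − 0.116) − 1] = 70.48 / 16.95 = 4.158 mg/L.
Observed yield with endogenous decay: Y_obs = Y / (1 + k_d·θ_c) = 0.607 / (1 + 0.116 × 6.80) = 0.607 / 1.789 = 0.3393 g VSS/g BOD₅.
Mass of BOD₅ removed per day: Q(S₀ − S) = 1.40 × 789.8 g/m³ = 1.106 kg/d.
Biomass produced: P_X = Y_obs·Q·ΔS = 0.3393 × 1.106 ≈ 0.3752 kg VSS/d.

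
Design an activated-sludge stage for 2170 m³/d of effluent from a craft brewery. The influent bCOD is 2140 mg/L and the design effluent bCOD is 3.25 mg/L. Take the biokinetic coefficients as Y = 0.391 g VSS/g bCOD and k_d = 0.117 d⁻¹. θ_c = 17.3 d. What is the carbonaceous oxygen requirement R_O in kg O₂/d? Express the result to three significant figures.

Correct the yield for decay: Y_obs = Y/(1 + k_d θ_c) = 0.391 / (1 + 0.117 × 17.3) = 0.391 / 3.024 = 0.1293.
ΔS = 2140 − 3.25 = 2137 mg/L, so the substrate removal rate is 2170 × 2137/1000 = 4637 kg bCOD/d.
Biomass synthesised: P_X = Y_obs × 4637 = 599.5 kg VSS/d.
R_O = Q·ΔS − 1.42 P_X = 4637 − 851.3 = 3785 kg O₂/d.

R_O ≈ 3790 kg O₂/d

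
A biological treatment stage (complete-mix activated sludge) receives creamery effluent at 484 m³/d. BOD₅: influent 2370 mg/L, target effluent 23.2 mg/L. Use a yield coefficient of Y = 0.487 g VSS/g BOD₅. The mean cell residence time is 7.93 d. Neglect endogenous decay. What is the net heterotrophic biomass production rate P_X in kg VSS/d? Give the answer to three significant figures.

With endogenous decay neglected, the observed yield equals the true yield: Y_obs = Y = 0.487 g VSS/g BOD₅.
Mass of BOD₅ removed per day: Q(S₀ − S) = 484 × 2347 g/m³ = 1136 kg/d.
So the net sludge growth is P_X = 0.4870 × 1136 = 553.2 kg VSS/d.

P_X ≈ 553 kg VSS/d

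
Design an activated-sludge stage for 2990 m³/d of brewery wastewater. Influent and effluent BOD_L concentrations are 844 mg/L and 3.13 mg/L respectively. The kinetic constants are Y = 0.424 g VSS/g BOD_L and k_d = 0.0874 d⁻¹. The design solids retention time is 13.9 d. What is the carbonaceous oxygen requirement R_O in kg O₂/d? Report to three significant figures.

Observed yield with endogenous decay: Y_obs = Y / (1 + k_d·θ_c) = 0.424 / (1 + 0.0874 × 13.9) = 0.424 / 2.215 = 0.1914 g VSS/g BOD_L.
Substrate removed = Q·(S₀ − S) = 2990 m³/d × (844 − 3.13) g/m³ = 2.51×10^6 g/d = 2514 kg/d.
P_X = Y_obs·Q·(S₀ − S) = 0.1914 × 2514 = 481.3 kg VSS/d.
Carbonaceous O₂ demand = substrate oxidised − cell-mass equivalent = 2514 − 1.42 × 481.3 = 1831 kg O₂/d.

R_O ≈ 1830 kg O₂/d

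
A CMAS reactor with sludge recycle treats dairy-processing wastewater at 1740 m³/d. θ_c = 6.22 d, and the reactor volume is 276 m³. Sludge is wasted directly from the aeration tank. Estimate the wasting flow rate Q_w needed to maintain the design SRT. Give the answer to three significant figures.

Q_w ≈ 44.4 m³/d

With mixed-liquor wasting, θ_c = V/Q_w, so Q_w = V/θ_c = 276.0/6.22 = 44.37 m³/d.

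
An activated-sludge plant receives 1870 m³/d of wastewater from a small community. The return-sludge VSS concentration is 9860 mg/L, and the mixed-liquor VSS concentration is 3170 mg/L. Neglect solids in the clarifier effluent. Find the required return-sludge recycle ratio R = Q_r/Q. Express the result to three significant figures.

Solids balance on the clarifier gives (1+R)X = R·X_r, so R = X/(X_r − X) = 3170 / (9860 − 3170) = 0.4738.

R ≈ 0.474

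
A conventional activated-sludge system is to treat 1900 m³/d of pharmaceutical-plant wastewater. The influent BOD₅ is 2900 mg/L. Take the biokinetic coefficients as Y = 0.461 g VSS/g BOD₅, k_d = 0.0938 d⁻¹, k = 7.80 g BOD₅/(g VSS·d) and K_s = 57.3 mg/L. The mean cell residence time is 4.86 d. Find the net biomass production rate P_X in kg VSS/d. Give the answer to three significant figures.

From the Monod/SRT balance for a CMAS, S = K_s·(1+k_d θ_c)/[θ_c·(Y k − k_d) − 1] = 57.3 × (1 + 0.0938 × 4.86) / [4.86 × (0.461 × 7.80 − 0.0938) − 1] = 83.42 / 16.02 = 5.207 mg/L.
Correct the yield for decay: Y_obs = Y/(1 + k_d θ_c) = 0.461 / (1 + 0.0938 × 4.86) = 0.461 / 1.456 = 0.3166.
ΔS = 2900 − 5.21 = 2895 mg/L, so the substrate removal rate is 1900 × 2895/1000 = 5500 kg BOD₅/d.
P_X = Y_obs · Q(S₀ − S) = 0.3166 × 5500 = 1742 kg VSS/d.

P_X ≈ 1740 kg VSS/d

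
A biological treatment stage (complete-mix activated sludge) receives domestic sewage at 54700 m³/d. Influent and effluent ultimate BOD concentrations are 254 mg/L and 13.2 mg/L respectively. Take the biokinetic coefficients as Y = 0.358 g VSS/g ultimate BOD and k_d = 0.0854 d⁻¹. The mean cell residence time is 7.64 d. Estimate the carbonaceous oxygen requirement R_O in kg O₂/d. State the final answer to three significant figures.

R_O ≈ 9120 kg O₂/d

The observed yield is Y_obs = Y/(1 + k_d·θ_c) = 0.358 / (1 + 0.0854 × 7.64) = 0.358 / 1.652 = 0.2166 g VSS per g ultimate BOD removed.
Mass of ultimate BOD removed per day: Q(S₀ − S) = 54700 × 240.8 g/m³ = 13172 kg/d.
Biomass synthesised: P_X = Y_obs × 13172 = 2854 kg VSS/d.
R_O = Q·ΔS − 1.42 P_X = 13172 − 4052 = 9120 kg O₂/d.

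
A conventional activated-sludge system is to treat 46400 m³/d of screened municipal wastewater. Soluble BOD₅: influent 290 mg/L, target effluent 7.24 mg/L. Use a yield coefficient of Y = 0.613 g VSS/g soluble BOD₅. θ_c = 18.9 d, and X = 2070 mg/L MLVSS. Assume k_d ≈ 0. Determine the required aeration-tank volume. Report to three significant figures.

V ≈ 73400 m³

Biomass mass balance (decay neglected): V·X = Y·Q·(S₀ − S)·θ_c, so V = 0.613 × 46400 × (290 − 7.24) × 18.9 / 2070 = 73432 m³.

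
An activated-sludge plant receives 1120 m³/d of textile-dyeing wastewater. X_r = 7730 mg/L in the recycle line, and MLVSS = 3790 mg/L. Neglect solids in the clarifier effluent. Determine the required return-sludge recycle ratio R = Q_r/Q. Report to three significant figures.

R ≈ 0.962

Mass balance around the secondary clarifier (neglecting effluent solids): R = X / (X_r − X) = 3790 / (7730 − 3790) = 0.9619.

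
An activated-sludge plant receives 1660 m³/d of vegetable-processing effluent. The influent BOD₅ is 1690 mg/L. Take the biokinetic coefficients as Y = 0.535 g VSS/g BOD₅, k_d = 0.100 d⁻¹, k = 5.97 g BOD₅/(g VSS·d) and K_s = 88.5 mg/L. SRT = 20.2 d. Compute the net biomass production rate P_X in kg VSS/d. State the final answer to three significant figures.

P_X ≈ 496 kg VSS/d

From the Monod/SRT balance for a CMAS, S = K_s·(1+k_d θ_c)/[θ_c·(Y k − k_d) − 1] = 88.5 × (1 + 0.100 × 20.2) / [20.2 × (0.535 × 5.97 − 0.100) − 1] = 267.3 / 61.50 = 4.346 mg/L.
Correct the yield for decay: Y_obs = Y/(1 + k_d θ_c) = 0.535 / (1 + 0.100 × 20.2) = 0.535 / 3.020 = 0.1772.
ΔS = 1690 − 4.35 = 1686 mg/L, so the substrate removal rate is 1660 × 1686/1000 = 2798 kg BOD₅/d.
Biomass produced: P_X = Y_obs·Q·ΔS = 0.1772 × 2798 ≈ 495.7 kg VSS/d.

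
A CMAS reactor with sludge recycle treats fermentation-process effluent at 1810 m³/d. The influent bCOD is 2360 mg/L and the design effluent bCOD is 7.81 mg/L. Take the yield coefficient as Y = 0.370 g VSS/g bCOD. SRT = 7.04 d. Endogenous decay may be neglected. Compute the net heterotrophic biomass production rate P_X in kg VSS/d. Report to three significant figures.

P_X ≈ 1580 kg VSS/d

With endogenous decay neglected, the observed yield equals the true yield: Y_obs = Y = 0.370 g VSS/g bCOD.
ΔS = 2360 − 7.81 = 2352 mg/L, so the substrate removal rate is 1810 × 2352/1000 = 4257 kg bCOD/d.
P_X = Y_obs · Q(S₀ − S) = 0.3700 × 4257 = 1575 kg VSS/d.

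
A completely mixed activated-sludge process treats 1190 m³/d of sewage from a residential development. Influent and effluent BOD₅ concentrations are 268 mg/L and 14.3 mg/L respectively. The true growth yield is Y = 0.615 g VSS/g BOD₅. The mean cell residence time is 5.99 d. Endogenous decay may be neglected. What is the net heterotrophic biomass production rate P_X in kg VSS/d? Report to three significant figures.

Since k_d ≈ 0, Y_obs = Y = 0.615 g VSS/g BOD₅.
Q·(S₀ − S) = 1190 × (268 − 14.3) × 10⁻³ = 301.9 kg/d removed.
Net biomass production P_X = Y_obs × Q·(S₀ − S) = 0.6150 × 301.9 = 185.7 kg VSS/d.

P_X ≈ 186 kg VSS/d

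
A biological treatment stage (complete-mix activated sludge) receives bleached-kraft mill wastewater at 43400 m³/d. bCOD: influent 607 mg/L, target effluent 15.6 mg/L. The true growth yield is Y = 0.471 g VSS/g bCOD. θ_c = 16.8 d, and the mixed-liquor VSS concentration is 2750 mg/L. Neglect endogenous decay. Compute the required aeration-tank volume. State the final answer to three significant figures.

V ≈ 73900 m³

With k_d = 0 the design equation reduces to V = Y Q (S₀−S) θ_c / X = 0.471 × 43400 × (607 − 15.6) × 16.8 / 2750 = 73853 m³.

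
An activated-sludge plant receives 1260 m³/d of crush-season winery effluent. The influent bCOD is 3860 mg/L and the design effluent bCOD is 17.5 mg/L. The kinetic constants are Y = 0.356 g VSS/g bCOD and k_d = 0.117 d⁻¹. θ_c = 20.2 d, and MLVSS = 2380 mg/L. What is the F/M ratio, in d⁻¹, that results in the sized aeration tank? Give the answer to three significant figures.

From the SRT design equation V = Y Q (S₀−S) θ_c / [X (1 + k_d θ_c)] = 0.356 × 1260 × (3860 − 17.5) × 20.2 / [2380 × (1 + 0.117 × 20.2)] = 3.48×10^7 / 8005 = 4349 m³.
Food-to-microorganism ratio F/M = Q S₀ / (V X) = 1260 × 3860 / (4349 × 2380) = 0.4698 d⁻¹.

F/M ≈ 0.470 d⁻¹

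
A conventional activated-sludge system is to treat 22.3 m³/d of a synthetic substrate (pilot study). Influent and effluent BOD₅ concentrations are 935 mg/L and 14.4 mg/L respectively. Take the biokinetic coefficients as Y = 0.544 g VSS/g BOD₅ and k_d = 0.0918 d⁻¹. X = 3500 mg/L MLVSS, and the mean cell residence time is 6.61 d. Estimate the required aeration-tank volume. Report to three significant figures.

V ≈ 13.1 m³

Rearranging the biomass balance for a CMAS with decay, V = Y·Q·ΔS·θ_c / [X·(1+k_d θ_c)] = 0.544 × 22.3 × (935 − 14.4) × 6.61 / [3500 × (1 + 0.0918 × 6.61)] = 7.38×10^4 / 5624 = 13.13 m³.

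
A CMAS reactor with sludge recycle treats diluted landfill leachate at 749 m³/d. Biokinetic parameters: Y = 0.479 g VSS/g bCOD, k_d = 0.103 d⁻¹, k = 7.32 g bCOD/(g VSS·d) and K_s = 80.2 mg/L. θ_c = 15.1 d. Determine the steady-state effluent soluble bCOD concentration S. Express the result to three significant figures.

S ≈ 4.07 mg/L

From the Monod/SRT balance for a CMAS, S = K_s·(1+k_d θ_c)/[θ_c·(Y k − k_d) − 1] = 80.2 × (1 + 0.103 × 15.1) / [15.1 × (0.479 × 7.32 − 0.103) − 1] = 204.9 / 50.39 = 4.067 mg/L.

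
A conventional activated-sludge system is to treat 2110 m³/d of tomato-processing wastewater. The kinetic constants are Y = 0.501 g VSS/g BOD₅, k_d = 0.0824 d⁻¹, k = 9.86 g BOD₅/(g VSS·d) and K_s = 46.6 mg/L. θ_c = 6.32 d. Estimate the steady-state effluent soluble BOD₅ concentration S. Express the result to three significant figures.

S ≈ 2.39 mg/L

For a completely mixed reactor with recycle the Lawrence–McCarty relation gives S = K_s·(1 + k_d·θ_c) / [θ_c·(Y·k − k_d) − 1] = 46.6 × (1 + 0.0824 × 6.32) / [6.32 × (0.501 × 9.86 − 0.0824) − 1] = 70.87 / 29.70 = 2.386 mg/L.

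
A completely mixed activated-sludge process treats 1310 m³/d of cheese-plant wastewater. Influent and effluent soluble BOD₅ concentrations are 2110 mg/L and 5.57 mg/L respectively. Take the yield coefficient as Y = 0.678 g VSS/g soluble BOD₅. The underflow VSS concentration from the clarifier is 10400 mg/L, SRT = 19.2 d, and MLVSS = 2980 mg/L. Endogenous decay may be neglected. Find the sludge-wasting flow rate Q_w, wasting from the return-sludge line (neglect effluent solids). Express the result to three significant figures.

With k_d = 0 the design equation reduces to V = Y Q (S₀−S) θ_c / X = 0.678 × 1310 × (2110 − 5.57) × 19.2 / 2980 = 12043 m³.
Wasting from the return line (neglecting effluent solids): Q_w = V·X / (θ_c·X_r) = 12043 × 2980 / (19.2 × 10400) = 179.7 m³/d.

Q_w ≈ 180 m³/d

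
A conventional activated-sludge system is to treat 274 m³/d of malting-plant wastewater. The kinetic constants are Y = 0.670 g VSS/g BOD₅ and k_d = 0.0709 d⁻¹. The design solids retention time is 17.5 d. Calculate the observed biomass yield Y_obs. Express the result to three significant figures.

Y_obs ≈ 0.299 g VSS/g BOD₅

Y_obs = Y / (1 + k_d θ_c) = 0.670 / (1 + 0.0709 × 17.5) = 0.670 / 2.241 = 0.2990.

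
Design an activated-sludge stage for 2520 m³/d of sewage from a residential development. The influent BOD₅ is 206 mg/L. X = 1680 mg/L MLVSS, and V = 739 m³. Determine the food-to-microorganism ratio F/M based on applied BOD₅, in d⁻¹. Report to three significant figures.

F/M ≈ 0.418 d⁻¹

Food-to-microorganism ratio F/M = Q S₀ / (V X) = 2520 × 206 / (739.0 × 1680) = 0.4181 d⁻¹.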